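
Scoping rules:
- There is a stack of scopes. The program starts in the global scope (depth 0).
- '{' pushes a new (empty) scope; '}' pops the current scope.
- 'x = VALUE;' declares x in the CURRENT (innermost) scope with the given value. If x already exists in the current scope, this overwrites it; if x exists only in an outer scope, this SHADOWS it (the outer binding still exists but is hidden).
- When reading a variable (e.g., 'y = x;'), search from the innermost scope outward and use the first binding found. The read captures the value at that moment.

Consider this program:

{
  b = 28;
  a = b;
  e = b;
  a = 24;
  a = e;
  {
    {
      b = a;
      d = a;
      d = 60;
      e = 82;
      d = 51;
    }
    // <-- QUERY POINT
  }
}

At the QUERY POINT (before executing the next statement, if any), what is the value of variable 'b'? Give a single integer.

Step 1: enter scope (depth=1)
Step 2: declare b=28 at depth 1
Step 3: declare a=(read b)=28 at depth 1
Step 4: declare e=(read b)=28 at depth 1
Step 5: declare a=24 at depth 1
Step 6: declare a=(read e)=28 at depth 1
Step 7: enter scope (depth=2)
Step 8: enter scope (depth=3)
Step 9: declare b=(read a)=28 at depth 3
Step 10: declare d=(read a)=28 at depth 3
Step 11: declare d=60 at depth 3
Step 12: declare e=82 at depth 3
Step 13: declare d=51 at depth 3
Step 14: exit scope (depth=2)
Visible at query point: a=28 b=28 e=28

Answer: 28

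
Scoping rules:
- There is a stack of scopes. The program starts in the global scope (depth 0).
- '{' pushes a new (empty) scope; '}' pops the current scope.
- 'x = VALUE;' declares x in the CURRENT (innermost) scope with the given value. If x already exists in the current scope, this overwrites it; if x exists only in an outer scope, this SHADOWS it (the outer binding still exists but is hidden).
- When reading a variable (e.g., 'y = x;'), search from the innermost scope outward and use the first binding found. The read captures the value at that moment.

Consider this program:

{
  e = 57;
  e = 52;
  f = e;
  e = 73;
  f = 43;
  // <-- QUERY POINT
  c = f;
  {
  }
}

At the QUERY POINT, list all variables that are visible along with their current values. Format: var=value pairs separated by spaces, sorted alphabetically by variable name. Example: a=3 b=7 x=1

Step 1: enter scope (depth=1)
Step 2: declare e=57 at depth 1
Step 3: declare e=52 at depth 1
Step 4: declare f=(read e)=52 at depth 1
Step 5: declare e=73 at depth 1
Step 6: declare f=43 at depth 1
Visible at query point: e=73 f=43

Answer: e=73 f=43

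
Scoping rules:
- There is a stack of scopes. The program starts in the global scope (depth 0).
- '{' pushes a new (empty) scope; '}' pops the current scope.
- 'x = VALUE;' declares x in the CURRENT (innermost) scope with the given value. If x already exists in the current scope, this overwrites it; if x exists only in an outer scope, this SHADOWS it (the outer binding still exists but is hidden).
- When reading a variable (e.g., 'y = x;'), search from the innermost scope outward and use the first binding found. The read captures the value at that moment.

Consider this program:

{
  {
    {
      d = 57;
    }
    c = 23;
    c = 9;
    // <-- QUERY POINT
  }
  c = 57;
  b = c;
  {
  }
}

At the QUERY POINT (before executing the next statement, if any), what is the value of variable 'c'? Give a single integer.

Step 1: enter scope (depth=1)
Step 2: enter scope (depth=2)
Step 3: enter scope (depth=3)
Step 4: declare d=57 at depth 3
Step 5: exit scope (depth=2)
Step 6: declare c=23 at depth 2
Step 7: declare c=9 at depth 2
Visible at query point: c=9

Answer: 9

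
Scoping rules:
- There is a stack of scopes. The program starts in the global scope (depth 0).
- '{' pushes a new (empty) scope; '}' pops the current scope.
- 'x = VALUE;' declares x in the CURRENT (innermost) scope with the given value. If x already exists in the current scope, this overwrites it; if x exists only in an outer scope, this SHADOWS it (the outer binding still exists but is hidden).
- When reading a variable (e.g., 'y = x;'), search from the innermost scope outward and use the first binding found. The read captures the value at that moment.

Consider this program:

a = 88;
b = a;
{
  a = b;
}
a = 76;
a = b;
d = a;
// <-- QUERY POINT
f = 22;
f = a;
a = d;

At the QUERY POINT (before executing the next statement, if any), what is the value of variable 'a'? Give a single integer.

Answer: 88

Derivation:
Step 1: declare a=88 at depth 0
Step 2: declare b=(read a)=88 at depth 0
Step 3: enter scope (depth=1)
Step 4: declare a=(read b)=88 at depth 1
Step 5: exit scope (depth=0)
Step 6: declare a=76 at depth 0
Step 7: declare a=(read b)=88 at depth 0
Step 8: declare d=(read a)=88 at depth 0
Visible at query point: a=88 b=88 d=88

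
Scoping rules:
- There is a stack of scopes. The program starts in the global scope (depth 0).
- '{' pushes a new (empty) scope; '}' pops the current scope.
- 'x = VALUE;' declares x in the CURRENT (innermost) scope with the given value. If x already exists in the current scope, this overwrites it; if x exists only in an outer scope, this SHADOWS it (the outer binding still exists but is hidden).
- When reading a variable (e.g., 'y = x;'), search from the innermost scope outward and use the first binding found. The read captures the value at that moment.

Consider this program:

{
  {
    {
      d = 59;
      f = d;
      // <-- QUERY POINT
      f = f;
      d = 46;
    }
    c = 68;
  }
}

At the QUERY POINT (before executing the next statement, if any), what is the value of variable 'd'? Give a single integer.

Step 1: enter scope (depth=1)
Step 2: enter scope (depth=2)
Step 3: enter scope (depth=3)
Step 4: declare d=59 at depth 3
Step 5: declare f=(read d)=59 at depth 3
Visible at query point: d=59 f=59

Answer: 59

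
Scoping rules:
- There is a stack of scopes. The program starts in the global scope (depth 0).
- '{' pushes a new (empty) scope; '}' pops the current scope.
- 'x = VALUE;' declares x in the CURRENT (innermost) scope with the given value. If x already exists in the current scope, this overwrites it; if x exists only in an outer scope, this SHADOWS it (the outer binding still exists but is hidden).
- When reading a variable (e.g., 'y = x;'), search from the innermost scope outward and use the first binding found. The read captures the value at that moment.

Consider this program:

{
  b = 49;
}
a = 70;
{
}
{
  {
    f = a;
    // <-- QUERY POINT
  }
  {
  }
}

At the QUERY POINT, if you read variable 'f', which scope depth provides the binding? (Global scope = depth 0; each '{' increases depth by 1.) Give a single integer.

Step 1: enter scope (depth=1)
Step 2: declare b=49 at depth 1
Step 3: exit scope (depth=0)
Step 4: declare a=70 at depth 0
Step 5: enter scope (depth=1)
Step 6: exit scope (depth=0)
Step 7: enter scope (depth=1)
Step 8: enter scope (depth=2)
Step 9: declare f=(read a)=70 at depth 2
Visible at query point: a=70 f=70

Answer: 2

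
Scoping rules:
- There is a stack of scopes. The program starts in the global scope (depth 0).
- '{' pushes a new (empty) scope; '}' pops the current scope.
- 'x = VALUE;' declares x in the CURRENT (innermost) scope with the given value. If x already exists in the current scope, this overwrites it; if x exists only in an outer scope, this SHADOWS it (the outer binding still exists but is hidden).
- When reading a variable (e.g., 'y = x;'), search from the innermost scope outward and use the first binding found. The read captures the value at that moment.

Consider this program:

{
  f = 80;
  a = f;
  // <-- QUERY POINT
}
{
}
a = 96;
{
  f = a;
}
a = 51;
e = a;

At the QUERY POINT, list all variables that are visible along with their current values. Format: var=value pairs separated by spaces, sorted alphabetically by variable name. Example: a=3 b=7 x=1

Answer: a=80 f=80

Derivation:
Step 1: enter scope (depth=1)
Step 2: declare f=80 at depth 1
Step 3: declare a=(read f)=80 at depth 1
Visible at query point: a=80 f=80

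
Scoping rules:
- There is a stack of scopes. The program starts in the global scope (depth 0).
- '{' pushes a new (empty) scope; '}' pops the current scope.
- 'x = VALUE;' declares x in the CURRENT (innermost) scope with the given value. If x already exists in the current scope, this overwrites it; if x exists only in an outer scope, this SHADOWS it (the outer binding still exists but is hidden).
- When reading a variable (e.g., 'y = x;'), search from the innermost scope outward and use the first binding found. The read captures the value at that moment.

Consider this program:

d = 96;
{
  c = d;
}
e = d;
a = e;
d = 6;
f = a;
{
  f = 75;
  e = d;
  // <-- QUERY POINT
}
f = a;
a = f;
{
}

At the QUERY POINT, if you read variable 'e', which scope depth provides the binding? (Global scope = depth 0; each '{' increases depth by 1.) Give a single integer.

Answer: 1

Derivation:
Step 1: declare d=96 at depth 0
Step 2: enter scope (depth=1)
Step 3: declare c=(read d)=96 at depth 1
Step 4: exit scope (depth=0)
Step 5: declare e=(read d)=96 at depth 0
Step 6: declare a=(read e)=96 at depth 0
Step 7: declare d=6 at depth 0
Step 8: declare f=(read a)=96 at depth 0
Step 9: enter scope (depth=1)
Step 10: declare f=75 at depth 1
Step 11: declare e=(read d)=6 at depth 1
Visible at query point: a=96 d=6 e=6 f=75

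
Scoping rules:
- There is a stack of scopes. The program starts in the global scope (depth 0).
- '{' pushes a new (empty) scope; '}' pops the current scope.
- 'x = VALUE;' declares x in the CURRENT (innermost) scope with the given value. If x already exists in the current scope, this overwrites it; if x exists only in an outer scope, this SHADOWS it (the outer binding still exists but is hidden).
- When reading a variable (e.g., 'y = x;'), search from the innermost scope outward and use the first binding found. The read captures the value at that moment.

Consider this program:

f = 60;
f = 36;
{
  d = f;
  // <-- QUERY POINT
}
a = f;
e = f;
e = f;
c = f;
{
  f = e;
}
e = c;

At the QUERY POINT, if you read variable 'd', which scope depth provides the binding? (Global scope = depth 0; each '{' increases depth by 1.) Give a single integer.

Answer: 1

Derivation:
Step 1: declare f=60 at depth 0
Step 2: declare f=36 at depth 0
Step 3: enter scope (depth=1)
Step 4: declare d=(read f)=36 at depth 1
Visible at query point: d=36 f=36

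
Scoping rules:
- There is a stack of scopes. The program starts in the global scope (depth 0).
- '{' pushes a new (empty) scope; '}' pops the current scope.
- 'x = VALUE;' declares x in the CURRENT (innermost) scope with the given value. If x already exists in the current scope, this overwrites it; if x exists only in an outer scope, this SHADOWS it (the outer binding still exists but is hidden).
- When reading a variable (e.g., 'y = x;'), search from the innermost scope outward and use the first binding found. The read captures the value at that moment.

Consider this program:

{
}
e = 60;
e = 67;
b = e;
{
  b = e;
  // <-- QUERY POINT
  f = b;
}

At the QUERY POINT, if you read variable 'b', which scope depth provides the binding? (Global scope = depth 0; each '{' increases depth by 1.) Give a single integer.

Answer: 1

Derivation:
Step 1: enter scope (depth=1)
Step 2: exit scope (depth=0)
Step 3: declare e=60 at depth 0
Step 4: declare e=67 at depth 0
Step 5: declare b=(read e)=67 at depth 0
Step 6: enter scope (depth=1)
Step 7: declare b=(read e)=67 at depth 1
Visible at query point: b=67 e=67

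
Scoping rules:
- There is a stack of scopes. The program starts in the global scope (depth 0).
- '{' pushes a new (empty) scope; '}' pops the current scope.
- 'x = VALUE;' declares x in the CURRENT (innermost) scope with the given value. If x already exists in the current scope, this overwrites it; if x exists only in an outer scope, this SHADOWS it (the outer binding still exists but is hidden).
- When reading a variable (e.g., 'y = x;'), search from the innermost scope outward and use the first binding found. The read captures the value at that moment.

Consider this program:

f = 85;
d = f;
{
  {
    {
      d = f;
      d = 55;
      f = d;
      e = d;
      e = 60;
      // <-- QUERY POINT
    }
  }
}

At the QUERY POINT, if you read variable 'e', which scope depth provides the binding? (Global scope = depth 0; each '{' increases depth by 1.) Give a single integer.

Answer: 3

Derivation:
Step 1: declare f=85 at depth 0
Step 2: declare d=(read f)=85 at depth 0
Step 3: enter scope (depth=1)
Step 4: enter scope (depth=2)
Step 5: enter scope (depth=3)
Step 6: declare d=(read f)=85 at depth 3
Step 7: declare d=55 at depth 3
Step 8: declare f=(read d)=55 at depth 3
Step 9: declare e=(read d)=55 at depth 3
Step 10: declare e=60 at depth 3
Visible at query point: d=55 e=60 f=55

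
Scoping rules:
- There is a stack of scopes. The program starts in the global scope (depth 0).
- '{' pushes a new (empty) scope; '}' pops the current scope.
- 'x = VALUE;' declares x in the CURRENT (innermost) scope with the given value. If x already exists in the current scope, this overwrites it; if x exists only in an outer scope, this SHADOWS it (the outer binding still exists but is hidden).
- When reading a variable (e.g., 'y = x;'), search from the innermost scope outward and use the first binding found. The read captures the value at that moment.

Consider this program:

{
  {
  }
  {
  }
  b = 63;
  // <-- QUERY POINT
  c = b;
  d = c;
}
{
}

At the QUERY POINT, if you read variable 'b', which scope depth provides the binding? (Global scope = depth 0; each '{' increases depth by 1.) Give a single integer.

Step 1: enter scope (depth=1)
Step 2: enter scope (depth=2)
Step 3: exit scope (depth=1)
Step 4: enter scope (depth=2)
Step 5: exit scope (depth=1)
Step 6: declare b=63 at depth 1
Visible at query point: b=63

Answer: 1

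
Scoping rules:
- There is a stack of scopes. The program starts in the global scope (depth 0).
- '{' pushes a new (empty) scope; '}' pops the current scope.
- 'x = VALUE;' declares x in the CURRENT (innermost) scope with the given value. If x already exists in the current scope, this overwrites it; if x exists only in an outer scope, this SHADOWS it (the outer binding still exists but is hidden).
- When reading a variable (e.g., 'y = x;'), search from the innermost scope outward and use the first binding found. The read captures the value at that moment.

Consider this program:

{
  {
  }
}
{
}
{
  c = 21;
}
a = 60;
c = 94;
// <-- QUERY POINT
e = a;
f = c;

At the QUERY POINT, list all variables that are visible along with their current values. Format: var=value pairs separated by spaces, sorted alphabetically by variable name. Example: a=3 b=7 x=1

Answer: a=60 c=94

Derivation:
Step 1: enter scope (depth=1)
Step 2: enter scope (depth=2)
Step 3: exit scope (depth=1)
Step 4: exit scope (depth=0)
Step 5: enter scope (depth=1)
Step 6: exit scope (depth=0)
Step 7: enter scope (depth=1)
Step 8: declare c=21 at depth 1
Step 9: exit scope (depth=0)
Step 10: declare a=60 at depth 0
Step 11: declare c=94 at depth 0
Visible at query point: a=60 c=94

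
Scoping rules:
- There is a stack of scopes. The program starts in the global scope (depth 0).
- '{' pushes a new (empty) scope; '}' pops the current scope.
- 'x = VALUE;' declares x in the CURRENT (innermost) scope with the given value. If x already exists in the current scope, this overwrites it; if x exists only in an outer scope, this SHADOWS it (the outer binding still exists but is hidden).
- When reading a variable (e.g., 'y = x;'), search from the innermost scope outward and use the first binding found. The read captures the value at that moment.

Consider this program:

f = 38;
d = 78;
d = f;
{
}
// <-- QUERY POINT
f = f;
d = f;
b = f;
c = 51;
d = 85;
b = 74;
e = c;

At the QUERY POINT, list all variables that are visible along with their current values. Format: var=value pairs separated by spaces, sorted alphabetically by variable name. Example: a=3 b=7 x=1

Answer: d=38 f=38

Derivation:
Step 1: declare f=38 at depth 0
Step 2: declare d=78 at depth 0
Step 3: declare d=(read f)=38 at depth 0
Step 4: enter scope (depth=1)
Step 5: exit scope (depth=0)
Visible at query point: d=38 f=38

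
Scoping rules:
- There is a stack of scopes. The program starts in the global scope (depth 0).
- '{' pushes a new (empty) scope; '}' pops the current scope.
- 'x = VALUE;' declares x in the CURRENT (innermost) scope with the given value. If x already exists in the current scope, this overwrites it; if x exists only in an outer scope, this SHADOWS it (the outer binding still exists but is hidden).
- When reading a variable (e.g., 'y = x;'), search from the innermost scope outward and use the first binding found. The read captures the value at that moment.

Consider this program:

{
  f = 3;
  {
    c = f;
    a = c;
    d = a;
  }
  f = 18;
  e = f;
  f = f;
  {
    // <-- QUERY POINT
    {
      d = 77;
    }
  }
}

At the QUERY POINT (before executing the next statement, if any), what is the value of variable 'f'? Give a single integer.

Step 1: enter scope (depth=1)
Step 2: declare f=3 at depth 1
Step 3: enter scope (depth=2)
Step 4: declare c=(read f)=3 at depth 2
Step 5: declare a=(read c)=3 at depth 2
Step 6: declare d=(read a)=3 at depth 2
Step 7: exit scope (depth=1)
Step 8: declare f=18 at depth 1
Step 9: declare e=(read f)=18 at depth 1
Step 10: declare f=(read f)=18 at depth 1
Step 11: enter scope (depth=2)
Visible at query point: e=18 f=18

Answer: 18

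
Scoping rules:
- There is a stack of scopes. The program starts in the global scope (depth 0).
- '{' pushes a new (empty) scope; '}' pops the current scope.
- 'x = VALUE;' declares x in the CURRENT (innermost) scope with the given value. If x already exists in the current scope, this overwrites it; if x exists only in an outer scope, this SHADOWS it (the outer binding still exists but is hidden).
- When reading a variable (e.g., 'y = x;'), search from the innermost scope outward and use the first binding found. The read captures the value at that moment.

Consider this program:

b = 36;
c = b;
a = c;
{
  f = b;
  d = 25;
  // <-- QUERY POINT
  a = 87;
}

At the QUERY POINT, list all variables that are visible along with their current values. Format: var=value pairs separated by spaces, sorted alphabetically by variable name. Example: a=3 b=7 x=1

Answer: a=36 b=36 c=36 d=25 f=36

Derivation:
Step 1: declare b=36 at depth 0
Step 2: declare c=(read b)=36 at depth 0
Step 3: declare a=(read c)=36 at depth 0
Step 4: enter scope (depth=1)
Step 5: declare f=(read b)=36 at depth 1
Step 6: declare d=25 at depth 1
Visible at query point: a=36 b=36 c=36 d=25 f=36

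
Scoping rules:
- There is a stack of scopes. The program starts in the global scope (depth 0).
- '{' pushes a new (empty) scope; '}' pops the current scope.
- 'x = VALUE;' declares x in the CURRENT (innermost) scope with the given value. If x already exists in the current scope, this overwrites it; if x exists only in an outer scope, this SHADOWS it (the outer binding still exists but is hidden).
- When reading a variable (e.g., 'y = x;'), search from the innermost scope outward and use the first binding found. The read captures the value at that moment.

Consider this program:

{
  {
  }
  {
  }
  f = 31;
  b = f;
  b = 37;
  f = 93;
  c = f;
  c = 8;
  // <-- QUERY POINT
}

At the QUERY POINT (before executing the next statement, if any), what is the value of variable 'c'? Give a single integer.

Answer: 8

Derivation:
Step 1: enter scope (depth=1)
Step 2: enter scope (depth=2)
Step 3: exit scope (depth=1)
Step 4: enter scope (depth=2)
Step 5: exit scope (depth=1)
Step 6: declare f=31 at depth 1
Step 7: declare b=(read f)=31 at depth 1
Step 8: declare b=37 at depth 1
Step 9: declare f=93 at depth 1
Step 10: declare c=(read f)=93 at depth 1
Step 11: declare c=8 at depth 1
Visible at query point: b=37 c=8 f=93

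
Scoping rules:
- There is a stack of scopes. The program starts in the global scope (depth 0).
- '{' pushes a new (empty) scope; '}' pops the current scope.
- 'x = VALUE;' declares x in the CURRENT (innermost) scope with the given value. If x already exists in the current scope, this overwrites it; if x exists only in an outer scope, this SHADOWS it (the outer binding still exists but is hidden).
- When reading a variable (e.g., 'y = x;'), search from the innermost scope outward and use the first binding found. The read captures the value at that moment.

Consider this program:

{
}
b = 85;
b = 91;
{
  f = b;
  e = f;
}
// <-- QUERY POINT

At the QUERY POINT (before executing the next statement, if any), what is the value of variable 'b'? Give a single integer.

Answer: 91

Derivation:
Step 1: enter scope (depth=1)
Step 2: exit scope (depth=0)
Step 3: declare b=85 at depth 0
Step 4: declare b=91 at depth 0
Step 5: enter scope (depth=1)
Step 6: declare f=(read b)=91 at depth 1
Step 7: declare e=(read f)=91 at depth 1
Step 8: exit scope (depth=0)
Visible at query point: b=91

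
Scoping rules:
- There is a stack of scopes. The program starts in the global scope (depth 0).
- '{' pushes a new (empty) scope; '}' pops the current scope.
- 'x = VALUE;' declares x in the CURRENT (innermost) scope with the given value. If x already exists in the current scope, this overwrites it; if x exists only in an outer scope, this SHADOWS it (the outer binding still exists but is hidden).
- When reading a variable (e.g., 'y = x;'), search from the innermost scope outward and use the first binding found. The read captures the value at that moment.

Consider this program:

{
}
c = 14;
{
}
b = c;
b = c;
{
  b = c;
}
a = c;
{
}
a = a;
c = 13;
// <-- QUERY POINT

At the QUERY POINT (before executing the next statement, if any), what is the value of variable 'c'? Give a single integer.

Answer: 13

Derivation:
Step 1: enter scope (depth=1)
Step 2: exit scope (depth=0)
Step 3: declare c=14 at depth 0
Step 4: enter scope (depth=1)
Step 5: exit scope (depth=0)
Step 6: declare b=(read c)=14 at depth 0
Step 7: declare b=(read c)=14 at depth 0
Step 8: enter scope (depth=1)
Step 9: declare b=(read c)=14 at depth 1
Step 10: exit scope (depth=0)
Step 11: declare a=(read c)=14 at depth 0
Step 12: enter scope (depth=1)
Step 13: exit scope (depth=0)
Step 14: declare a=(read a)=14 at depth 0
Step 15: declare c=13 at depth 0
Visible at query point: a=14 b=14 c=13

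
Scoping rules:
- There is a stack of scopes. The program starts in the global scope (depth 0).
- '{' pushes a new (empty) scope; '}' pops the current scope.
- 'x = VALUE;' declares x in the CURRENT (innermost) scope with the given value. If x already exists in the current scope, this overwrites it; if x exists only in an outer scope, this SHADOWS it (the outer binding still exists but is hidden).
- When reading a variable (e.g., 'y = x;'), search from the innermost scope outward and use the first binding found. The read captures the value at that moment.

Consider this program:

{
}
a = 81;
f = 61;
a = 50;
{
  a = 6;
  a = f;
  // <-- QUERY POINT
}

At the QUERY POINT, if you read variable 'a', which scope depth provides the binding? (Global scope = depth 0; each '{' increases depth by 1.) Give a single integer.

Step 1: enter scope (depth=1)
Step 2: exit scope (depth=0)
Step 3: declare a=81 at depth 0
Step 4: declare f=61 at depth 0
Step 5: declare a=50 at depth 0
Step 6: enter scope (depth=1)
Step 7: declare a=6 at depth 1
Step 8: declare a=(read f)=61 at depth 1
Visible at query point: a=61 f=61

Answer: 1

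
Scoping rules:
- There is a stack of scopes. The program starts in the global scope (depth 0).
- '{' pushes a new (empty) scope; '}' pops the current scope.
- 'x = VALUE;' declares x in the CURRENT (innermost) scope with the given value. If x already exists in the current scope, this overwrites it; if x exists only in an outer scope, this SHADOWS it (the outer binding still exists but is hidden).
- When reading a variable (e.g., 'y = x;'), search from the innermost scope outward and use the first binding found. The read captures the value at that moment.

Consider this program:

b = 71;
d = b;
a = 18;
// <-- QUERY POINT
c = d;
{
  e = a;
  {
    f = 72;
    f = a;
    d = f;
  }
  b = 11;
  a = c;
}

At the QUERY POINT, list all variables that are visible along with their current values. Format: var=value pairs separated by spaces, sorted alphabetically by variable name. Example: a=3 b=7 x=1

Answer: a=18 b=71 d=71

Derivation:
Step 1: declare b=71 at depth 0
Step 2: declare d=(read b)=71 at depth 0
Step 3: declare a=18 at depth 0
Visible at query point: a=18 b=71 d=71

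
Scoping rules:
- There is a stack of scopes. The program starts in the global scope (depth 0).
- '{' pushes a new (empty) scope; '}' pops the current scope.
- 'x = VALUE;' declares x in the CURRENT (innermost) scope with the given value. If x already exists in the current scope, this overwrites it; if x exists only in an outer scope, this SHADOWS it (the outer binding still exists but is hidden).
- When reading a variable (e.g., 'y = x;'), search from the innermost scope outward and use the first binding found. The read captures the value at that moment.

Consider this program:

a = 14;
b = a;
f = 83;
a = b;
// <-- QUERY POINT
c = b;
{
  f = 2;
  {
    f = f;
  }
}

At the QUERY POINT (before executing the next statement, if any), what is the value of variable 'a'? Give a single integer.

Answer: 14

Derivation:
Step 1: declare a=14 at depth 0
Step 2: declare b=(read a)=14 at depth 0
Step 3: declare f=83 at depth 0
Step 4: declare a=(read b)=14 at depth 0
Visible at query point: a=14 b=14 f=83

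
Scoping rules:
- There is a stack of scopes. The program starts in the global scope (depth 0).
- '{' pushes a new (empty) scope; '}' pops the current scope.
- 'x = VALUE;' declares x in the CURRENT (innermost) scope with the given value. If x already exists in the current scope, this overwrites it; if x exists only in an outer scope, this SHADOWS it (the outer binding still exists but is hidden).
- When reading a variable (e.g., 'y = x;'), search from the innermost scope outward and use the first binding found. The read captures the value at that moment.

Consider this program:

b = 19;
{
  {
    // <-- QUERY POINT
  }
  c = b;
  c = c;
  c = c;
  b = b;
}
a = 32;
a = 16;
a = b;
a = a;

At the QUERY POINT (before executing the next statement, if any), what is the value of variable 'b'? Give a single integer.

Step 1: declare b=19 at depth 0
Step 2: enter scope (depth=1)
Step 3: enter scope (depth=2)
Visible at query point: b=19

Answer: 19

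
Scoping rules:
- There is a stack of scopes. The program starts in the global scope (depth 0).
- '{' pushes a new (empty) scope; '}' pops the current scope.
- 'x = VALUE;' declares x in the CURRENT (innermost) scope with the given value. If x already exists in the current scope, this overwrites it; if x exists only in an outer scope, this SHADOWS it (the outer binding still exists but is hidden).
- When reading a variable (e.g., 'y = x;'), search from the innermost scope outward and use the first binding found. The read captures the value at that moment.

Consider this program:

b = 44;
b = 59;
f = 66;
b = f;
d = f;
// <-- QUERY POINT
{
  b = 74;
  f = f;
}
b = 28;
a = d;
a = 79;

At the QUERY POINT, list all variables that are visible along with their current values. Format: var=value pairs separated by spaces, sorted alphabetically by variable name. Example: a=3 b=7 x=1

Answer: b=66 d=66 f=66

Derivation:
Step 1: declare b=44 at depth 0
Step 2: declare b=59 at depth 0
Step 3: declare f=66 at depth 0
Step 4: declare b=(read f)=66 at depth 0
Step 5: declare d=(read f)=66 at depth 0
Visible at query point: b=66 d=66 f=66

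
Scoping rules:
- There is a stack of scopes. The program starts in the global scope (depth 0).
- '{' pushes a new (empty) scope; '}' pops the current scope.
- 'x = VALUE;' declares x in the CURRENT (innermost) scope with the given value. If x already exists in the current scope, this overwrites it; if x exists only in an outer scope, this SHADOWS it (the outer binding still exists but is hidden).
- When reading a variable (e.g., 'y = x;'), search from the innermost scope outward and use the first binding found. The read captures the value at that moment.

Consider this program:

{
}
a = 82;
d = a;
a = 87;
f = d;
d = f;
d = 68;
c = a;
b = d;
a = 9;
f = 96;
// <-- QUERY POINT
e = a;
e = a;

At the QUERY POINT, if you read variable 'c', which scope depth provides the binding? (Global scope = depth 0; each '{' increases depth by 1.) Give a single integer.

Step 1: enter scope (depth=1)
Step 2: exit scope (depth=0)
Step 3: declare a=82 at depth 0
Step 4: declare d=(read a)=82 at depth 0
Step 5: declare a=87 at depth 0
Step 6: declare f=(read d)=82 at depth 0
Step 7: declare d=(read f)=82 at depth 0
Step 8: declare d=68 at depth 0
Step 9: declare c=(read a)=87 at depth 0
Step 10: declare b=(read d)=68 at depth 0
Step 11: declare a=9 at depth 0
Step 12: declare f=96 at depth 0
Visible at query point: a=9 b=68 c=87 d=68 f=96

Answer: 0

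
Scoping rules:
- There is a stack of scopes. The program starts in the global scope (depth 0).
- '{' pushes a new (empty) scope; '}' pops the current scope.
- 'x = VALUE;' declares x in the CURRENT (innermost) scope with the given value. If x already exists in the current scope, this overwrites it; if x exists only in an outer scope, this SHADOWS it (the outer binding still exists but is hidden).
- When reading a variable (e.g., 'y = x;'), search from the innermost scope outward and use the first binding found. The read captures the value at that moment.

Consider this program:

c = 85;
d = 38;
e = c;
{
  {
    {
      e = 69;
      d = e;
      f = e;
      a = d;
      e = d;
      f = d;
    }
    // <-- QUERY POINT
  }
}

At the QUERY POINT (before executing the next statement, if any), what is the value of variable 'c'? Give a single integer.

Step 1: declare c=85 at depth 0
Step 2: declare d=38 at depth 0
Step 3: declare e=(read c)=85 at depth 0
Step 4: enter scope (depth=1)
Step 5: enter scope (depth=2)
Step 6: enter scope (depth=3)
Step 7: declare e=69 at depth 3
Step 8: declare d=(read e)=69 at depth 3
Step 9: declare f=(read e)=69 at depth 3
Step 10: declare a=(read d)=69 at depth 3
Step 11: declare e=(read d)=69 at depth 3
Step 12: declare f=(read d)=69 at depth 3
Step 13: exit scope (depth=2)
Visible at query point: c=85 d=38 e=85

Answer: 85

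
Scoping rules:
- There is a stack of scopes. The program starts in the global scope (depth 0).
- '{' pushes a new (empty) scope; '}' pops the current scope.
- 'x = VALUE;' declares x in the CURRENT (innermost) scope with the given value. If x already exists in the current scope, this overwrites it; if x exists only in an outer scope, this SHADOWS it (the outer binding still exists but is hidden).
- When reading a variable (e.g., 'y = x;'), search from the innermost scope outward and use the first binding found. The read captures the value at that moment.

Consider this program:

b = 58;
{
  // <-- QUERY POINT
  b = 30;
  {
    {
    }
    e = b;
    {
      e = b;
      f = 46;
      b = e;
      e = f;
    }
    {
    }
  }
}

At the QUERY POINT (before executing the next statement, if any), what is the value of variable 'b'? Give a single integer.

Answer: 58

Derivation:
Step 1: declare b=58 at depth 0
Step 2: enter scope (depth=1)
Visible at query point: b=58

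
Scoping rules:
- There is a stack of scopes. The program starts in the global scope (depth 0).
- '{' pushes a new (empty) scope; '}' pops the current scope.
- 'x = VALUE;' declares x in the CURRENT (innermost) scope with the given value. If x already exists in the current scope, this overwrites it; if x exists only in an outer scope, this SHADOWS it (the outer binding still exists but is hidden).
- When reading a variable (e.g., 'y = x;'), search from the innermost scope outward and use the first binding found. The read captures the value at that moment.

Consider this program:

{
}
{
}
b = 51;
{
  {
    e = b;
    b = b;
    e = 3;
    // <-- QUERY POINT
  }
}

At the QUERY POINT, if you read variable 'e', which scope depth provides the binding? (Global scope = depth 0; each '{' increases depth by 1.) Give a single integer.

Answer: 2

Derivation:
Step 1: enter scope (depth=1)
Step 2: exit scope (depth=0)
Step 3: enter scope (depth=1)
Step 4: exit scope (depth=0)
Step 5: declare b=51 at depth 0
Step 6: enter scope (depth=1)
Step 7: enter scope (depth=2)
Step 8: declare e=(read b)=51 at depth 2
Step 9: declare b=(read b)=51 at depth 2
Step 10: declare e=3 at depth 2
Visible at query point: b=51 e=3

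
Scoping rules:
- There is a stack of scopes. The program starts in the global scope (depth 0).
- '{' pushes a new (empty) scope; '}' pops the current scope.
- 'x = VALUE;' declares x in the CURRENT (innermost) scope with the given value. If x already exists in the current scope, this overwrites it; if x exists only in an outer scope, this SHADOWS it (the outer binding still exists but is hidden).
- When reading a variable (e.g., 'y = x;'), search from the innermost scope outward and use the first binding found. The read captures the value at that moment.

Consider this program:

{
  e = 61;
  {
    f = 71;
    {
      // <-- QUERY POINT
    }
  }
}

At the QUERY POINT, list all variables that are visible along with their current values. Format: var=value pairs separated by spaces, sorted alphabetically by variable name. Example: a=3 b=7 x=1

Step 1: enter scope (depth=1)
Step 2: declare e=61 at depth 1
Step 3: enter scope (depth=2)
Step 4: declare f=71 at depth 2
Step 5: enter scope (depth=3)
Visible at query point: e=61 f=71

Answer: e=61 f=71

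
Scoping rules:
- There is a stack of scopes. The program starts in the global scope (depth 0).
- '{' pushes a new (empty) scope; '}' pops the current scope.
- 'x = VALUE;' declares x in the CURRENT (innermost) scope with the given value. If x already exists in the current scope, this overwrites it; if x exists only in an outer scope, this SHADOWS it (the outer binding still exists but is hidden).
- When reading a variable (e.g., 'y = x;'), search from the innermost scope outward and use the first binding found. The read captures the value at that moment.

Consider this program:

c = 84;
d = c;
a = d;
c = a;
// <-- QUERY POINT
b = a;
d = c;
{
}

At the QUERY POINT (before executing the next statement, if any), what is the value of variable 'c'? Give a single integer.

Step 1: declare c=84 at depth 0
Step 2: declare d=(read c)=84 at depth 0
Step 3: declare a=(read d)=84 at depth 0
Step 4: declare c=(read a)=84 at depth 0
Visible at query point: a=84 c=84 d=84

Answer: 84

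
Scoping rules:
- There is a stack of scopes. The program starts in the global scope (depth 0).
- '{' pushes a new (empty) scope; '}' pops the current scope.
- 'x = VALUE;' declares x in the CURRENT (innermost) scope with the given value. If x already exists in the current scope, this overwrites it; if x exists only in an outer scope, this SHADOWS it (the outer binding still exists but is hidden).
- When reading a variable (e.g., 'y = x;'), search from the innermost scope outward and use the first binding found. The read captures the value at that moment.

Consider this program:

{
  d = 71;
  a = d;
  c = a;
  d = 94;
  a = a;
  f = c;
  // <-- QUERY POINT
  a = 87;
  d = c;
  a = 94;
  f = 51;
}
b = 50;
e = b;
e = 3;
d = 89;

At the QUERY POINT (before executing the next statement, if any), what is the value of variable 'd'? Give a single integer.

Answer: 94

Derivation:
Step 1: enter scope (depth=1)
Step 2: declare d=71 at depth 1
Step 3: declare a=(read d)=71 at depth 1
Step 4: declare c=(read a)=71 at depth 1
Step 5: declare d=94 at depth 1
Step 6: declare a=(read a)=71 at depth 1
Step 7: declare f=(read c)=71 at depth 1
Visible at query point: a=71 c=71 d=94 f=71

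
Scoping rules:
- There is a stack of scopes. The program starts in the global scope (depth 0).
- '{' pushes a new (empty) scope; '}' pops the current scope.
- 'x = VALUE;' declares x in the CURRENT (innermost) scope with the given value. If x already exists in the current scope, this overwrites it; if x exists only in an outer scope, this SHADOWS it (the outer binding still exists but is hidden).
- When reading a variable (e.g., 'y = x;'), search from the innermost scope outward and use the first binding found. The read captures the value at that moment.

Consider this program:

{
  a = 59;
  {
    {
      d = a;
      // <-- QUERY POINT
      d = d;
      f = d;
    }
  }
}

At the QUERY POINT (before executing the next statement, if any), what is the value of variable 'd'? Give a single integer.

Answer: 59

Derivation:
Step 1: enter scope (depth=1)
Step 2: declare a=59 at depth 1
Step 3: enter scope (depth=2)
Step 4: enter scope (depth=3)
Step 5: declare d=(read a)=59 at depth 3
Visible at query point: a=59 d=59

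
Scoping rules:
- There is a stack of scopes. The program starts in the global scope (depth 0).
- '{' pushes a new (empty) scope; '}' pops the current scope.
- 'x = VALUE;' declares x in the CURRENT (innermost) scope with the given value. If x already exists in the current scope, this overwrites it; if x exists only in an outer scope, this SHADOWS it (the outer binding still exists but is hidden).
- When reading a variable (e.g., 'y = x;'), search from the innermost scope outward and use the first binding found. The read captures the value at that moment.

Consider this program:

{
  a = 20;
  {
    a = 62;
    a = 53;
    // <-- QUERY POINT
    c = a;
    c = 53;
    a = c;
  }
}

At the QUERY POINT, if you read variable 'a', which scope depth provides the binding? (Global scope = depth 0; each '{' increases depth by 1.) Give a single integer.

Answer: 2

Derivation:
Step 1: enter scope (depth=1)
Step 2: declare a=20 at depth 1
Step 3: enter scope (depth=2)
Step 4: declare a=62 at depth 2
Step 5: declare a=53 at depth 2
Visible at query point: a=53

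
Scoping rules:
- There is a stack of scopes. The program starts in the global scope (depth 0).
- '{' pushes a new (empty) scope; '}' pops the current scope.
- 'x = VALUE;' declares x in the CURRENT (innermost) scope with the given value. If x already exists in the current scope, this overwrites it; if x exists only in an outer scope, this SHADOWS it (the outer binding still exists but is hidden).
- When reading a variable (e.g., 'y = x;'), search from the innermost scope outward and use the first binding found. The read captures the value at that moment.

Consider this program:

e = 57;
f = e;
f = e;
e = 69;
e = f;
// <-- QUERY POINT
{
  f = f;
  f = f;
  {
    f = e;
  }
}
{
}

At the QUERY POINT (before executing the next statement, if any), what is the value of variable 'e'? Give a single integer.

Answer: 57

Derivation:
Step 1: declare e=57 at depth 0
Step 2: declare f=(read e)=57 at depth 0
Step 3: declare f=(read e)=57 at depth 0
Step 4: declare e=69 at depth 0
Step 5: declare e=(read f)=57 at depth 0
Visible at query point: e=57 f=57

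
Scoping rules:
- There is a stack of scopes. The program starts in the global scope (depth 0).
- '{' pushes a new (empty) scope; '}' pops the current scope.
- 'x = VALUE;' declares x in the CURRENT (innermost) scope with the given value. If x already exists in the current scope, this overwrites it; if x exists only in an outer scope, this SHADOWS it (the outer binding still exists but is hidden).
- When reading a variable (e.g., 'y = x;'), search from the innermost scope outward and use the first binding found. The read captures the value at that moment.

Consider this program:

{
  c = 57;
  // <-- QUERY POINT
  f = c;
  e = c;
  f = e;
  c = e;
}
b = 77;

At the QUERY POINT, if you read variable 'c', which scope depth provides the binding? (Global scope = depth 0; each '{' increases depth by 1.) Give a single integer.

Answer: 1

Derivation:
Step 1: enter scope (depth=1)
Step 2: declare c=57 at depth 1
Visible at query point: c=57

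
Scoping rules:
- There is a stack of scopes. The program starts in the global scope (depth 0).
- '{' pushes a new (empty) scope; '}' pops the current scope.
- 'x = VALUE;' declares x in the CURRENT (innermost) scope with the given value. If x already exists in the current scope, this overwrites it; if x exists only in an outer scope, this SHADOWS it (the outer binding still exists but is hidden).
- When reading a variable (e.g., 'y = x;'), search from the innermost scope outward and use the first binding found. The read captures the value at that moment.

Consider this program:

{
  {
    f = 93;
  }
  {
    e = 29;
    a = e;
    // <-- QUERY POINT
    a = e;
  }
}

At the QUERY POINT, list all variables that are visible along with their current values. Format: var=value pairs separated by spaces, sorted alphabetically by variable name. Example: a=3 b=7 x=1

Answer: a=29 e=29

Derivation:
Step 1: enter scope (depth=1)
Step 2: enter scope (depth=2)
Step 3: declare f=93 at depth 2
Step 4: exit scope (depth=1)
Step 5: enter scope (depth=2)
Step 6: declare e=29 at depth 2
Step 7: declare a=(read e)=29 at depth 2
Visible at query point: a=29 e=29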